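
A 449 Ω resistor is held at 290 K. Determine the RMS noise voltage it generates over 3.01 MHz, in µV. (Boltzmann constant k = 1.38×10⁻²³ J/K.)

4.65 µV

V_n = √(4kTRB)
4kTRB = 4 × 1.38×10⁻²³ × 290 × 4.49×10² × 3.01×10⁶ = 2.16×10⁻¹¹ V²
V_n = √(2.16×10⁻¹¹) = 4.65×10⁻⁶ V = 4.65 µV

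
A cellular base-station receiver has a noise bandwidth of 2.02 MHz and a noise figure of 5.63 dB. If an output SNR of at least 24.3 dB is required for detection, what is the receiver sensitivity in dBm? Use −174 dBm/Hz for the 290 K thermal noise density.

Sensitivity = −174 + 10 log₁₀(B) + NF + SNR_min
= −174 + 63.05 + 5.63 + 24.3
= −81.02 dBm → −81.0 dBm

−81.0 dBm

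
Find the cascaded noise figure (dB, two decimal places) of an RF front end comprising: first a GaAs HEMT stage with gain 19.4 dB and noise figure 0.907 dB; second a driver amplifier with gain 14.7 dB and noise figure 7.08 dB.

1.07 dB

Convert to linear (a loss of L dB is a gain of −L dB): F_i = 10^(NF_i/10), G_i = 10^(G_i,dB/10)
  Stage 1: F_1 = 10^(0.907/10) = 1.232, G_1 = 10^(19.4/10) = 87.10
  Stage 2: F_2 = 10^(7.08/10) = 5.105, G_2 = 10^(14.7/10) = 29.51
Friis cascade:
  F = 1.232 + (5.105 − 1)/87.10 = 1.279
NF = 10 log₁₀(1.279) = 1.07 dB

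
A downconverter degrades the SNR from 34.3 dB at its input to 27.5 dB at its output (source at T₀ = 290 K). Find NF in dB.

6.8 dB

NF (dB) = SNR_in(dB) − SNR_out(dB) when the source is at T₀
NF = 34.3 − 27.5 = 6.8 dB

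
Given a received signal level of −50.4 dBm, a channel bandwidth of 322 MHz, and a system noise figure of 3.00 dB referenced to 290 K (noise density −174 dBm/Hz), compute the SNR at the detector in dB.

35.5 dB

Noise floor: N = −174 + 10 log₁₀(B) + NF
10 log₁₀(3.22×10⁸) = 85.08 dB
N = −174 + 85.08 + 3.00 = −85.92 dBm
SNR = P_sig − N = −50.4 − (−85.92) = 35.52 dB → 35.5 dB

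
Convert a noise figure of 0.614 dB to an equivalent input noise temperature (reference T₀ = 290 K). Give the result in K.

44.0 K

F = 10^(0.614/10) = 1.15186
T_e = (F − 1)·T₀ = (1.15186 − 1) × 290 = 44.0 K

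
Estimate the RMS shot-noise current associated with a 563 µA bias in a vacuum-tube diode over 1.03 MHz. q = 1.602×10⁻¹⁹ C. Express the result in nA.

I_n = √(2qI·B)
2qI·B = 2 × 1.602×10⁻¹⁹ × 5.63×10⁻⁴ × 1.03×10⁶ = 1.86×10⁻¹⁶ A²
I_n = √(1.86×10⁻¹⁶) = 1.36×10⁻⁸ A = 13.6 nA

13.6 nA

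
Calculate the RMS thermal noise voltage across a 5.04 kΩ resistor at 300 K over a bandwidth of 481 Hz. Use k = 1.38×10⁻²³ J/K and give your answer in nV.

200 nV

V_n = √(4kTRB)
4kTRB = 4 × 1.38×10⁻²³ × 300 × 5.04×10³ × 4.81×10² = 4.01×10⁻¹⁴ V²
V_n = √(4.01×10⁻¹⁴) = 2.00×10⁻⁷ V = 200 nV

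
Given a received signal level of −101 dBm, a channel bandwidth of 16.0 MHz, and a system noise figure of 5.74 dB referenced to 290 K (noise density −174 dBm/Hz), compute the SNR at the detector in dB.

−4.8 dB

Noise floor: N = −174 + 10 log₁₀(B) + NF
10 log₁₀(1.60×10⁷) = 72.04 dB
N = −174 + 72.04 + 5.74 = −96.22 dBm
SNR = P_sig − N = −101 − (−96.22) = −4.78 dB → −4.8 dB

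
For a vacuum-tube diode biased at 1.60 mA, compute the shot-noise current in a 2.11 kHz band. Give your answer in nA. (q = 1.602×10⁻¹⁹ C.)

I_n = √(2qI·B)
2qI·B = 2 × 1.602×10⁻¹⁹ × 1.60×10⁻³ × 2.11×10³ = 1.08×10⁻¹⁸ A²
I_n = √(1.08×10⁻¹⁸) = 1.04×10⁻⁹ A = 1.04 nA

1.04 nA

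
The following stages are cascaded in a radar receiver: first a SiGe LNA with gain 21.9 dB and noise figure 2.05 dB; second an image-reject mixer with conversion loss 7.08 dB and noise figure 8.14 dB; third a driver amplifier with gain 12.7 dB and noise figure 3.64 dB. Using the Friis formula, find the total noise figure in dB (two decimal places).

Convert to linear (a loss of L dB is a gain of −L dB): F_i = 10^(NF_i/10), G_i = 10^(G_i,dB/10)
  Stage 1: F_1 = 10^(2.05/10) = 1.603, G_1 = 10^(21.9/10) = 154.9
  Stage 2: F_2 = 10^(8.14/10) = 6.516, G_2 = 10^(−7.08/10) = 0.1959
  Stage 3: F_3 = 10^(3.64/10) = 2.312, G_3 = 10^(12.7/10) = 18.62
Friis cascade:
  F = 1.603 + (6.516 − 1)/154.9 + (2.312 − 1)/30.34 = 1.682
NF = 10 log₁₀(1.682) = 2.26 dB

2.26 dB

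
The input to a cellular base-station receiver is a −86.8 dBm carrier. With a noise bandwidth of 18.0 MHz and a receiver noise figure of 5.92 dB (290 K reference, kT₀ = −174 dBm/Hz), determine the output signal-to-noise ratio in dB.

8.7 dB

Noise floor: N = −174 + 10 log₁₀(B) + NF
10 log₁₀(1.80×10⁷) = 72.55 dB
N = −174 + 72.55 + 5.92 = −95.53 dBm
SNR = P_sig − N = −86.8 − (−95.53) = 8.73 dB → 8.7 dB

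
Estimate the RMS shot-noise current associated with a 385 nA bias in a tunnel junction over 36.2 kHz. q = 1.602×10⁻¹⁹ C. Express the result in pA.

I_n = √(2qI·B)
2qI·B = 2 × 1.602×10⁻¹⁹ × 3.85×10⁻⁷ × 3.62×10⁴ = 4.47×10⁻²¹ A²
I_n = √(4.47×10⁻²¹) = 6.68×10⁻¹¹ A = 66.8 pA

66.8 pA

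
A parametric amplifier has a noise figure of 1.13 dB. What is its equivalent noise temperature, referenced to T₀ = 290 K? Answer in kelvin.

F = 10^(1.13/10) = 1.29718
T_e = (F − 1)·T₀ = (1.29718 − 1) × 290 = 86.2 K

86.2 K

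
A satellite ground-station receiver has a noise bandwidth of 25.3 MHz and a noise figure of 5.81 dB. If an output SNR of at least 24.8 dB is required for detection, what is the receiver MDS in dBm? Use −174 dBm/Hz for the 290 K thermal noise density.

Sensitivity = −174 + 10 log₁₀(B) + NF + SNR_min
= −174 + 74.03 + 5.81 + 24.8
= −69.36 dBm → −69.4 dBm

−69.4 dBm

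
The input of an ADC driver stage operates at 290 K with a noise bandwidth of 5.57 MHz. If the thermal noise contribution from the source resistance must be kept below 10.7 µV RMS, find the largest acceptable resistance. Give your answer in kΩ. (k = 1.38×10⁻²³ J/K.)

Johnson–Nyquist: V_n = √(4kTRB) ⇒ R = V_n² / (4kTB)
4kTB = 4 × 1.38×10⁻²³ × 290 × 5.57×10⁶ = 8.92×10⁻¹⁴
R = (1.07×10⁻⁵)² / 8.92×10⁻¹⁴ = 1.28×10³ Ω = 1.28 kΩ

1.28 kΩ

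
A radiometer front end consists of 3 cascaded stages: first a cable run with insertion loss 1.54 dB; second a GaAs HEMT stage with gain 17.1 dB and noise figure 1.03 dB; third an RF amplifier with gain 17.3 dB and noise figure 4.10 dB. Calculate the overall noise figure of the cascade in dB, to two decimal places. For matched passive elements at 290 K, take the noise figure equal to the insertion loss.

2.67 dB

Convert to linear (a loss of L dB is a gain of −L dB): F_i = 10^(NF_i/10), G_i = 10^(G_i,dB/10)
  Stage 1: F_1 = 10^(1.54/10) = 1.426, G_1 = 10^(−1.54/10) = 0.7015
  Stage 2: F_2 = 10^(1.03/10) = 1.268, G_2 = 10^(17.1/10) = 51.29
  Stage 3: F_3 = 10^(4.10/10) = 2.570, G_3 = 10^(17.3/10) = 53.70
Friis cascade:
  F = 1.426 + (1.268 − 1)/0.7015 + (2.570 − 1)/35.97 = 1.851
NF = 10 log₁₀(1.851) = 2.67 dB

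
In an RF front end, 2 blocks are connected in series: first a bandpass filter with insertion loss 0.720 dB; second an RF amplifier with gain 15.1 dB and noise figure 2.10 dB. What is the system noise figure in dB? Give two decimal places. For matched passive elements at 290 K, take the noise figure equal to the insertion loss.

Convert to linear (a loss of L dB is a gain of −L dB): F_i = 10^(NF_i/10), G_i = 10^(G_i,dB/10)
  Stage 1: F_1 = 10^(0.720/10) = 1.180, G_1 = 10^(−0.720/10) = 0.8472
  Stage 2: F_2 = 10^(2.10/10) = 1.622, G_2 = 10^(15.1/10) = 32.36
Friis cascade:
  F = 1.180 + (1.622 − 1)/0.8472 = 1.914
NF = 10 log₁₀(1.914) = 2.82 dB

2.82 dB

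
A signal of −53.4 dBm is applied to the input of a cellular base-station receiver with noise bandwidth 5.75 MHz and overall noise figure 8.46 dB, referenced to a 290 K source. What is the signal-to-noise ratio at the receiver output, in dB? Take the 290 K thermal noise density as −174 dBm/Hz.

44.5 dB

Noise floor: N = −174 + 10 log₁₀(B) + NF
10 log₁₀(5.75×10⁶) = 67.6 dB
N = −174 + 67.6 + 8.46 = −97.94 dBm
SNR = P_sig − N = −53.4 − (−97.94) = 44.54 dB → 44.5 dB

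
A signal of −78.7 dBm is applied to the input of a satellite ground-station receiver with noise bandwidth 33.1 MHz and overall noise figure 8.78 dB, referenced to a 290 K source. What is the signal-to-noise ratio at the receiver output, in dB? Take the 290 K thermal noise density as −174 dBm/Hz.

11.3 dB

Noise floor: N = −174 + 10 log₁₀(B) + NF
10 log₁₀(3.31×10⁷) = 75.2 dB
N = −174 + 75.2 + 8.78 = −90.02 dBm
SNR = P_sig − N = −78.7 − (−90.02) = 11.32 dB → 11.3 dB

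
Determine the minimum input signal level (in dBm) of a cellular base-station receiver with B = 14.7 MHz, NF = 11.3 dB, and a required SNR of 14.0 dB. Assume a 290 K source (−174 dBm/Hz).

Sensitivity = −174 + 10 log₁₀(B) + NF + SNR_min
= −174 + 71.67 + 11.3 + 14.0
= −77.03 dBm → −77.0 dBm

−77.0 dBm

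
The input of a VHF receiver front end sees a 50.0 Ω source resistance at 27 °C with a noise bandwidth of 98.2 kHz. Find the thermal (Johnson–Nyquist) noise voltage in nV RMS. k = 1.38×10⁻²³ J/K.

T = 27 °C + 273.15 = 300.15 K
V_n = √(4kTRB)
4kTRB = 4 × 1.38×10⁻²³ × 300.15 × 5.00×10¹ × 9.82×10⁴ = 8.14×10⁻¹⁴ V²
V_n = √(8.14×10⁻¹⁴) = 2.85×10⁻⁷ V = 285 nV

285 nV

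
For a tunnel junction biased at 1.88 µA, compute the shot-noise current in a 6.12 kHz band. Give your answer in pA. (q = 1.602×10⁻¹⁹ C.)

I_n = √(2qI·B)
2qI·B = 2 × 1.602×10⁻¹⁹ × 1.88×10⁻⁶ × 6.12×10³ = 3.69×10⁻²¹ A²
I_n = √(3.69×10⁻²¹) = 6.07×10⁻¹¹ A = 60.7 pA

60.7 pA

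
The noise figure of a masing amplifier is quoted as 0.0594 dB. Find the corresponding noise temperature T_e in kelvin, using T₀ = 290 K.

3.99 K

F = 10^(0.0594/10) = 1.01377
T_e = (F − 1)·T₀ = (1.01377 − 1) × 290 = 3.99 K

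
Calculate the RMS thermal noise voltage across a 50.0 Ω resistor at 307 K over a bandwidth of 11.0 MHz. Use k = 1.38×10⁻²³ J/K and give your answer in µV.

V_n = √(4kTRB)
4kTRB = 4 × 1.38×10⁻²³ × 307 × 5.00×10¹ × 1.10×10⁷ = 9.32×10⁻¹² V²
V_n = √(9.32×10⁻¹²) = 3.05×10⁻⁶ V = 3.05 µV

3.05 µV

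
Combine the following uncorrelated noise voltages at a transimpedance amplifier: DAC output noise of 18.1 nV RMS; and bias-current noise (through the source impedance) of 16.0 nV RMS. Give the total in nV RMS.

Uncorrelated sources add in power (mean-square): V_tot = √(ΣV_i²)
V_tot = √[(1.81×10⁻⁸)² + (1.60×10⁻⁸)²] = 2.42×10⁻⁸ V = 24.2 nV

24.2 nV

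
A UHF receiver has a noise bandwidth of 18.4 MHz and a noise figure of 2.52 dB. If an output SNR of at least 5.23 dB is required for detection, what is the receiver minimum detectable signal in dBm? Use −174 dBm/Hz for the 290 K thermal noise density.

−93.6 dBm

Sensitivity = −174 + 10 log₁₀(B) + NF + SNR_min
= −174 + 72.65 + 2.52 + 5.23
= −93.60 dBm → −93.6 dBm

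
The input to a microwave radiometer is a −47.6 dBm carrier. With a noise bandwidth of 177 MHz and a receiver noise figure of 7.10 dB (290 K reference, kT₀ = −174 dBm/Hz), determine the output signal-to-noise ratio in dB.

36.8 dB

Noise floor: N = −174 + 10 log₁₀(B) + NF
10 log₁₀(1.77×10⁸) = 82.48 dB
N = −174 + 82.48 + 7.10 = −84.42 dBm
SNR = P_sig − N = −47.6 − (−84.42) = 36.82 dB → 36.8 dB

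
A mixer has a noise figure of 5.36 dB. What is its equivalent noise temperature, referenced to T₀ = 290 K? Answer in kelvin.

706 K

F = 10^(5.36/10) = 3.43558
T_e = (F − 1)·T₀ = (3.43558 − 1) × 290 = 706 K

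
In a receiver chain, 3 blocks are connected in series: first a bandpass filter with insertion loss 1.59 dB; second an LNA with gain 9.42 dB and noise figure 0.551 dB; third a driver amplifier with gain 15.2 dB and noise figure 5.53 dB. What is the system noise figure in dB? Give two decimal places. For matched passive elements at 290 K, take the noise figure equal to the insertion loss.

3.14 dB

Convert to linear (a loss of L dB is a gain of −L dB): F_i = 10^(NF_i/10), G_i = 10^(G_i,dB/10)
  Stage 1: F_1 = 10^(1.59/10) = 1.442, G_1 = 10^(−1.59/10) = 0.6934
  Stage 2: F_2 = 10^(0.551/10) = 1.135, G_2 = 10^(9.42/10) = 8.750
  Stage 3: F_3 = 10^(5.53/10) = 3.573, G_3 = 10^(15.2/10) = 33.11
Friis cascade:
  F = 1.442 + (1.135 − 1)/0.6934 + (3.573 − 1)/6.067 = 2.061
NF = 10 log₁₀(2.061) = 3.14 dB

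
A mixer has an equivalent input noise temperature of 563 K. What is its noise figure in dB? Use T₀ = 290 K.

F = 1 + T_e/T₀ = 1 + 563/290 = 2.94138
NF = 10 log₁₀(2.94138) = 4.69 dB

4.69 dB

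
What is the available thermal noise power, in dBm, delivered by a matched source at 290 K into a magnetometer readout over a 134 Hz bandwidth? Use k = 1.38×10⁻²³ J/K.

P_n = kTB = 1.38×10⁻²³ × 290 × 1.34×10² = 5.36×10⁻¹⁹ W
In dBm: 10 log₁₀(5.36×10⁻¹⁹ / 10⁻³) = −152.7 dBm

−152.7 dBm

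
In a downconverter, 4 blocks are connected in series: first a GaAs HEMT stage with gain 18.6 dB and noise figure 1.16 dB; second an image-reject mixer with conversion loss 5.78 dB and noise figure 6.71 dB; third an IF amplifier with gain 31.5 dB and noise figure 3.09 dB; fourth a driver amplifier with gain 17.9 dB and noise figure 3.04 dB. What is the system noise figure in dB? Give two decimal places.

1.50 dB

Convert to linear (a loss of L dB is a gain of −L dB): F_i = 10^(NF_i/10), G_i = 10^(G_i,dB/10)
  Stage 1: F_1 = 10^(1.16/10) = 1.306, G_1 = 10^(18.6/10) = 72.44
  Stage 2: F_2 = 10^(6.71/10) = 4.688, G_2 = 10^(−5.78/10) = 0.2642
  Stage 3: F_3 = 10^(3.09/10) = 2.037, G_3 = 10^(31.5/10) = 1413
  Stage 4: F_4 = 10^(3.04/10) = 2.014, G_4 = 10^(17.9/10) = 61.66
Friis cascade:
  F = 1.306 + (4.688 − 1)/72.44 + (2.037 − 1)/19.14 + (2.014 − 1)/2.704×10⁴ = 1.411
NF = 10 log₁₀(1.411) = 1.50 dB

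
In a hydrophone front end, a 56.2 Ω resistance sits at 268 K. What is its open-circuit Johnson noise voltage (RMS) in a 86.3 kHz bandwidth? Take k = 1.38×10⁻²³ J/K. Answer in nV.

V_n = √(4kTRB)
4kTRB = 4 × 1.38×10⁻²³ × 268 × 5.62×10¹ × 8.63×10⁴ = 7.17×10⁻¹⁴ V²
V_n = √(7.17×10⁻¹⁴) = 2.68×10⁻⁷ V = 268 nV

268 nV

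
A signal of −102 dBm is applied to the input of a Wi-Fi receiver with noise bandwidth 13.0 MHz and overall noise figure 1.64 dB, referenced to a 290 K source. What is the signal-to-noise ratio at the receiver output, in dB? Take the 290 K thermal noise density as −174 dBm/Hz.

−0.8 dB

Noise floor: N = −174 + 10 log₁₀(B) + NF
10 log₁₀(1.30×10⁷) = 71.14 dB
N = −174 + 71.14 + 1.64 = −101.22 dBm
SNR = P_sig − N = −102 − (−101.22) = −0.78 dB → −0.8 dB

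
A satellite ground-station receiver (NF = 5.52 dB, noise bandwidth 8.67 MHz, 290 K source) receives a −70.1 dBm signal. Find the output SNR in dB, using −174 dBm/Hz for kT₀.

29.0 dB

Noise floor: N = −174 + 10 log₁₀(B) + NF
10 log₁₀(8.67×10⁶) = 69.38 dB
N = −174 + 69.38 + 5.52 = −99.10 dBm
SNR = P_sig − N = −70.1 − (−99.10) = 29.00 dB → 29.0 dB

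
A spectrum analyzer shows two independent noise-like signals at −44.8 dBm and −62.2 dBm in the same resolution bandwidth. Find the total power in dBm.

Convert to linear, add, convert back:
P₁ = 3.31×10⁻⁸ W, P₂ = 6.03×10⁻¹⁰ W
P_tot = 3.37×10⁻⁸ W → 10 log₁₀(P_tot / 10⁻³) = −44.7 dBm

−44.7 dBm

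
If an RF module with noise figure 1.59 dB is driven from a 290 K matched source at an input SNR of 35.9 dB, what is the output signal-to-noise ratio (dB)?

34.31 dB

By definition F = SNR_in/SNR_out, so in dB: SNR_out = SNR_in − NF
SNR_out = 35.9 − 1.59 = 34.31 dB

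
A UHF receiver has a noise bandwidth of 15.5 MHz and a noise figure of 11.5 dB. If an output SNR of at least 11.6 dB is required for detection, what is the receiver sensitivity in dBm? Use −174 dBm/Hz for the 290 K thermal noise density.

Sensitivity = −174 + 10 log₁₀(B) + NF + SNR_min
= −174 + 71.9 + 11.5 + 11.6
= −79.0 dBm → −79.0 dBm

−79.0 dBm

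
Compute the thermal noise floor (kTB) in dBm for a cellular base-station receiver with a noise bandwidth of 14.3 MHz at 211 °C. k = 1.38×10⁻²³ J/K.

−100.2 dBm

T = 211 °C + 273.15 = 484.15 K
P_n = kTB = 1.38×10⁻²³ × 484.15 × 1.43×10⁷ = 9.55×10⁻¹⁴ W
In dBm: 10 log₁₀(9.55×10⁻¹⁴ / 10⁻³) = −100.2 dBm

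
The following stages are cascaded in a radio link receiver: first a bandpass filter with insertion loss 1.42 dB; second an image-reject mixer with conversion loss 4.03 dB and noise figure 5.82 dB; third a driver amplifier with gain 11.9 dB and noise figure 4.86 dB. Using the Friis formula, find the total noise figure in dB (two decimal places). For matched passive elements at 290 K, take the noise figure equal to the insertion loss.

10.98 dB

Convert to linear (a loss of L dB is a gain of −L dB): F_i = 10^(NF_i/10), G_i = 10^(G_i,dB/10)
  Stage 1: F_1 = 10^(1.42/10) = 1.387, G_1 = 10^(−1.42/10) = 0.7211
  Stage 2: F_2 = 10^(5.82/10) = 3.819, G_2 = 10^(−4.03/10) = 0.3954
  Stage 3: F_3 = 10^(4.86/10) = 3.062, G_3 = 10^(11.9/10) = 15.49
Friis cascade:
  F = 1.387 + (3.819 − 1)/0.7211 + (3.062 − 1)/0.2851 = 12.53
NF = 10 log₁₀(12.53) = 10.98 dB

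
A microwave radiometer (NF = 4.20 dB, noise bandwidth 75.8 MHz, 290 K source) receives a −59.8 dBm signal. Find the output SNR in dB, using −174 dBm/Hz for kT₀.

Noise floor: N = −174 + 10 log₁₀(B) + NF
10 log₁₀(7.58×10⁷) = 78.8 dB
N = −174 + 78.8 + 4.20 = −91.00 dBm
SNR = P_sig − N = −59.8 − (−91.00) = 31.20 dB → 31.2 dB

31.2 dB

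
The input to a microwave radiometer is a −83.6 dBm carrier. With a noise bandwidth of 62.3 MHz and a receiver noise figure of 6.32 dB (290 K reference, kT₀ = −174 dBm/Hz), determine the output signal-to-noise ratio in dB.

Noise floor: N = −174 + 10 log₁₀(B) + NF
10 log₁₀(6.23×10⁷) = 77.94 dB
N = −174 + 77.94 + 6.32 = −89.74 dBm
SNR = P_sig − N = −83.6 − (−89.74) = 6.14 dB → 6.1 dB

6.1 dB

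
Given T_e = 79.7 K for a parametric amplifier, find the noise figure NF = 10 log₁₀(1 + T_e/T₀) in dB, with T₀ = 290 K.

1.05 dB

F = 1 + T_e/T₀ = 1 + 79.7/290 = 1.27483
NF = 10 log₁₀(1.27483) = 1.05 dB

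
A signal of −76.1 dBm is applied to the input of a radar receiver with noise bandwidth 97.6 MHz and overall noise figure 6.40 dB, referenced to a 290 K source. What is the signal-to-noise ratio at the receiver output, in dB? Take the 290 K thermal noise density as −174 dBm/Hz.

11.6 dB

Noise floor: N = −174 + 10 log₁₀(B) + NF
10 log₁₀(9.76×10⁷) = 79.89 dB
N = −174 + 79.89 + 6.40 = −87.71 dBm
SNR = P_sig − N = −76.1 − (−87.71) = 11.61 dB → 11.6 dB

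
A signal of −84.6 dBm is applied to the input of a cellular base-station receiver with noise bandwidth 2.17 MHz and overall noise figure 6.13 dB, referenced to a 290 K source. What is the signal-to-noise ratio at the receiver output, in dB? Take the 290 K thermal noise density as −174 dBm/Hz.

19.9 dB

Noise floor: N = −174 + 10 log₁₀(B) + NF
10 log₁₀(2.17×10⁶) = 63.36 dB
N = −174 + 63.36 + 6.13 = −104.51 dBm
SNR = P_sig − N = −84.6 − (−104.51) = 19.91 dB → 19.9 dB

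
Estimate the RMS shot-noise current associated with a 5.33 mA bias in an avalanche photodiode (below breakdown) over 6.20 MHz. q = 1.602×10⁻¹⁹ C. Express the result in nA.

103 nA

I_n = √(2qI·B)
2qI·B = 2 × 1.602×10⁻¹⁹ × 5.33×10⁻³ × 6.20×10⁶ = 1.06×10⁻¹⁴ A²
I_n = √(1.06×10⁻¹⁴) = 1.03×10⁻⁷ A = 103 nA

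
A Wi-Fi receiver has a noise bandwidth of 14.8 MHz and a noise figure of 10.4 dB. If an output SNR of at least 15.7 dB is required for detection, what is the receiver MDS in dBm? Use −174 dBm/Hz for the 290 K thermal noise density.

−76.2 dBm

Sensitivity = −174 + 10 log₁₀(B) + NF + SNR_min
= −174 + 71.7 + 10.4 + 15.7
= −76.2 dBm → −76.2 dBm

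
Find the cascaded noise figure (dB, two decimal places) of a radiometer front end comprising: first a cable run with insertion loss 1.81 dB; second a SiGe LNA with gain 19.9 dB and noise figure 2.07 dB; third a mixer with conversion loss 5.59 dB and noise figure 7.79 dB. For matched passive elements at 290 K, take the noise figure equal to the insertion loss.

Convert to linear (a loss of L dB is a gain of −L dB): F_i = 10^(NF_i/10), G_i = 10^(G_i,dB/10)
  Stage 1: F_1 = 10^(1.81/10) = 1.517, G_1 = 10^(−1.81/10) = 0.6592
  Stage 2: F_2 = 10^(2.07/10) = 1.611, G_2 = 10^(19.9/10) = 97.72
  Stage 3: F_3 = 10^(7.79/10) = 6.012, G_3 = 10^(−5.59/10) = 0.2761
Friis cascade:
  F = 1.517 + (1.611 − 1)/0.6592 + (6.012 − 1)/64.42 = 2.521
NF = 10 log₁₀(2.521) = 4.02 dB

4.02 dB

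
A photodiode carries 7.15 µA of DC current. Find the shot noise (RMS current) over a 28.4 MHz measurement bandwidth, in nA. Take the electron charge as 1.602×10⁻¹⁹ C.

8.07 nA

I_n = √(2qI·B)
2qI·B = 2 × 1.602×10⁻¹⁹ × 7.15×10⁻⁶ × 2.84×10⁷ = 6.51×10⁻¹⁷ A²
I_n = √(6.51×10⁻¹⁷) = 8.07×10⁻⁹ A = 8.07 nA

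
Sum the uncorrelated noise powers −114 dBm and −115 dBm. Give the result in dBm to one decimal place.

Convert to linear, add, convert back:
P₁ = 3.98×10⁻¹⁵ W, P₂ = 3.16×10⁻¹⁵ W
P_tot = 7.14×10⁻¹⁵ W → 10 log₁₀(P_tot / 10⁻³) = −111.5 dBm

−111.5 dBm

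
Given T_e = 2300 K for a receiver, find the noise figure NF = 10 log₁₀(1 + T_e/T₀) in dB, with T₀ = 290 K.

9.51 dB

F = 1 + T_e/T₀ = 1 + 2300/290 = 8.93103
NF = 10 log₁₀(8.93103) = 9.51 dB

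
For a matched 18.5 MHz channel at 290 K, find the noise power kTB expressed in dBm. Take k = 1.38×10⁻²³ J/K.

P_n = kTB = 1.38×10⁻²³ × 290 × 1.85×10⁷ = 7.40×10⁻¹⁴ W
In dBm: 10 log₁₀(7.40×10⁻¹⁴ / 10⁻³) = −101.3 dBm

−101.3 dBm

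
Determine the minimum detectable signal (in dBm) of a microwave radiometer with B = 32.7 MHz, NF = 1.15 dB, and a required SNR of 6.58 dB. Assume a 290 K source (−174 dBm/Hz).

−91.1 dBm

Sensitivity = −174 + 10 log₁₀(B) + NF + SNR_min
= −174 + 75.15 + 1.15 + 6.58
= −91.12 dBm → −91.1 dBm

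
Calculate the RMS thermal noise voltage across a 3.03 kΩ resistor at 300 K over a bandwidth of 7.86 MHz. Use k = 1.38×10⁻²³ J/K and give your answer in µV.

V_n = √(4kTRB)
4kTRB = 4 × 1.38×10⁻²³ × 300 × 3.03×10³ × 7.86×10⁶ = 3.94×10⁻¹⁰ V²
V_n = √(3.94×10⁻¹⁰) = 1.99×10⁻⁵ V = 19.9 µV

19.9 µV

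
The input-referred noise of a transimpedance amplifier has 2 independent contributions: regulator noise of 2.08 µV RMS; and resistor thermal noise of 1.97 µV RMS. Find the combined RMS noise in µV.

2.86 µV

Uncorrelated sources add in power (mean-square): V_tot = √(ΣV_i²)
V_tot = √[(2.08×10⁻⁶)² + (1.97×10⁻⁶)²] = 2.86×10⁻⁶ V = 2.86 µV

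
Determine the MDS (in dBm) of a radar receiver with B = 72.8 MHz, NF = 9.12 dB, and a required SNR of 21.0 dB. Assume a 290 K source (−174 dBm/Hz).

Sensitivity = −174 + 10 log₁₀(B) + NF + SNR_min
= −174 + 78.62 + 9.12 + 21.0
= −65.26 dBm → −65.3 dBm

−65.3 dBm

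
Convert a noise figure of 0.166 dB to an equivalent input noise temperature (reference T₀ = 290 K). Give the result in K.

11.3 K

F = 10^(0.166/10) = 1.03896
T_e = (F − 1)·T₀ = (1.03896 − 1) × 290 = 11.3 K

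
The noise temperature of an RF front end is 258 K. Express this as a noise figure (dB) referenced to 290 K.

2.76 dB

F = 1 + T_e/T₀ = 1 + 258/290 = 1.88966
NF = 10 log₁₀(1.88966) = 2.76 dB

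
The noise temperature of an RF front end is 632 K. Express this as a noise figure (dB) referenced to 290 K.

5.02 dB

F = 1 + T_e/T₀ = 1 + 632/290 = 3.17931
NF = 10 log₁₀(3.17931) = 5.02 dB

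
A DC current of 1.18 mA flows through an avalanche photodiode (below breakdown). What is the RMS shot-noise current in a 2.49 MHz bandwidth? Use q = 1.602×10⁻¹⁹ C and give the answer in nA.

I_n = √(2qI·B)
2qI·B = 2 × 1.602×10⁻¹⁹ × 1.18×10⁻³ × 2.49×10⁶ = 9.41×10⁻¹⁶ A²
I_n = √(9.41×10⁻¹⁶) = 3.07×10⁻⁸ A = 30.7 nA

30.7 nA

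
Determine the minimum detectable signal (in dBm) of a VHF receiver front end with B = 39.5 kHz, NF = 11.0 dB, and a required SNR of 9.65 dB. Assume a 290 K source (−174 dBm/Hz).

−107.4 dBm

Sensitivity = −174 + 10 log₁₀(B) + NF + SNR_min
= −174 + 45.97 + 11.0 + 9.65
= −107.38 dBm → −107.4 dBm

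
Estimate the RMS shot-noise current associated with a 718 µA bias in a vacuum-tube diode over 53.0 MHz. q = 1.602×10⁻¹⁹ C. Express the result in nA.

I_n = √(2qI·B)
2qI·B = 2 × 1.602×10⁻¹⁹ × 7.18×10⁻⁴ × 5.30×10⁷ = 1.22×10⁻¹⁴ A²
I_n = √(1.22×10⁻¹⁴) = 1.10×10⁻⁷ A = 110 nA

110 nA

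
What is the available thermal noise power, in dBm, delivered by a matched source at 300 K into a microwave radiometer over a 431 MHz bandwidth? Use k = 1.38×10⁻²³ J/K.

P_n = kTB = 1.38×10⁻²³ × 300 × 4.31×10⁸ = 1.78×10⁻¹² W
In dBm: 10 log₁₀(1.78×10⁻¹² / 10⁻³) = −87.5 dBm

−87.5 dBm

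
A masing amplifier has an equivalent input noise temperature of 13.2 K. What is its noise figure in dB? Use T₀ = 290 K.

0.193 dB

F = 1 + T_e/T₀ = 1 + 13.2/290 = 1.04552
NF = 10 log₁₀(1.04552) = 0.193 dB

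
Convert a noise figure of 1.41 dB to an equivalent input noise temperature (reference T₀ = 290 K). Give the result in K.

F = 10^(1.41/10) = 1.38357
T_e = (F − 1)·T₀ = (1.38357 − 1) × 290 = 111 K

111 K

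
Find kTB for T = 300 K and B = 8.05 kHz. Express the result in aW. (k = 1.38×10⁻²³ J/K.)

P_n = kTB = 1.38×10⁻²³ × 300 × 8.05×10³ = 3.33×10⁻¹⁷ W = 33.3 aW

33.3 aW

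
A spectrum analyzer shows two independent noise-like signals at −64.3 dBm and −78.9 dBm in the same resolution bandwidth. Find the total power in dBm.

−64.2 dBm

Convert to linear, add, convert back:
P₁ = 3.72×10⁻¹⁰ W, P₂ = 1.29×10⁻¹¹ W
P_tot = 3.84×10⁻¹⁰ W → 10 log₁₀(P_tot / 10⁻³) = −64.2 dBm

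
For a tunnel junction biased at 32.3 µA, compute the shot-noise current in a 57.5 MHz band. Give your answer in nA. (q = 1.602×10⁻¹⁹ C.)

I_n = √(2qI·B)
2qI·B = 2 × 1.602×10⁻¹⁹ × 3.23×10⁻⁵ × 5.75×10⁷ = 5.95×10⁻¹⁶ A²
I_n = √(5.95×10⁻¹⁶) = 2.44×10⁻⁸ A = 24.4 nA

24.4 nA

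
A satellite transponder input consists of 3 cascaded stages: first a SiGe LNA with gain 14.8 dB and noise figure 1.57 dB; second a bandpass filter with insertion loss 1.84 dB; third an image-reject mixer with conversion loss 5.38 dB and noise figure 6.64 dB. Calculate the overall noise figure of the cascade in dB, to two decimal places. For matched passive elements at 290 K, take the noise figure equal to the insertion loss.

Convert to linear (a loss of L dB is a gain of −L dB): F_i = 10^(NF_i/10), G_i = 10^(G_i,dB/10)
  Stage 1: F_1 = 10^(1.57/10) = 1.435, G_1 = 10^(14.8/10) = 30.20
  Stage 2: F_2 = 10^(1.84/10) = 1.528, G_2 = 10^(−1.84/10) = 0.6546
  Stage 3: F_3 = 10^(6.64/10) = 4.613, G_3 = 10^(−5.38/10) = 0.2897
Friis cascade:
  F = 1.435 + (1.528 − 1)/30.20 + (4.613 − 1)/19.77 = 1.636
NF = 10 log₁₀(1.636) = 2.14 dB

2.14 dB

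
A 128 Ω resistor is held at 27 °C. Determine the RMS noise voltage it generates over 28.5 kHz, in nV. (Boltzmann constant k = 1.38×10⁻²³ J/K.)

246 nV

T = 27 °C + 273.15 = 300.15 K
V_n = √(4kTRB)
4kTRB = 4 × 1.38×10⁻²³ × 300.15 × 1.28×10² × 2.85×10⁴ = 6.04×10⁻¹⁴ V²
V_n = √(6.04×10⁻¹⁴) = 2.46×10⁻⁷ V = 246 nV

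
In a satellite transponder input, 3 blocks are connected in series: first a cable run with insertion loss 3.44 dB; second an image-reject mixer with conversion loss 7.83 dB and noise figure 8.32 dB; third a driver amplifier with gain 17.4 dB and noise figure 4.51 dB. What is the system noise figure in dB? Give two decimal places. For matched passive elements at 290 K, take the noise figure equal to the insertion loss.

15.96 dB

Convert to linear (a loss of L dB is a gain of −L dB): F_i = 10^(NF_i/10), G_i = 10^(G_i,dB/10)
  Stage 1: F_1 = 10^(3.44/10) = 2.208, G_1 = 10^(−3.44/10) = 0.4529
  Stage 2: F_2 = 10^(8.32/10) = 6.792, G_2 = 10^(−7.83/10) = 0.1648
  Stage 3: F_3 = 10^(4.51/10) = 2.825, G_3 = 10^(17.4/10) = 54.95
Friis cascade:
  F = 2.208 + (6.792 − 1)/0.4529 + (2.825 − 1)/0.07464 = 39.44
NF = 10 log₁₀(39.44) = 15.96 dB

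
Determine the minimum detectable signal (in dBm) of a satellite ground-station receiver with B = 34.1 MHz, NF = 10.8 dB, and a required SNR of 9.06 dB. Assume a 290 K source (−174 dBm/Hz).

Sensitivity = −174 + 10 log₁₀(B) + NF + SNR_min
= −174 + 75.33 + 10.8 + 9.06
= −78.81 dBm → −78.8 dBm

−78.8 dBm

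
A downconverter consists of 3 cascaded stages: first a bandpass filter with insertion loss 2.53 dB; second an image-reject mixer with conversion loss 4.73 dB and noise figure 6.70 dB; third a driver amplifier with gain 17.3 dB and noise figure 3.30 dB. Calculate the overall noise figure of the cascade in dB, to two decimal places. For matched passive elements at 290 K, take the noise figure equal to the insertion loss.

11.59 dB

Convert to linear (a loss of L dB is a gain of −L dB): F_i = 10^(NF_i/10), G_i = 10^(G_i,dB/10)
  Stage 1: F_1 = 10^(2.53/10) = 1.791, G_1 = 10^(−2.53/10) = 0.5585
  Stage 2: F_2 = 10^(6.70/10) = 4.677, G_2 = 10^(−4.73/10) = 0.3365
  Stage 3: F_3 = 10^(3.30/10) = 2.138, G_3 = 10^(17.3/10) = 53.70
Friis cascade:
  F = 1.791 + (4.677 − 1)/0.5585 + (2.138 − 1)/0.1879 = 14.43
NF = 10 log₁₀(14.43) = 11.59 dB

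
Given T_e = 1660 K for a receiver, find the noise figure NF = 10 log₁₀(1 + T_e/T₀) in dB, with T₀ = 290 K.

F = 1 + T_e/T₀ = 1 + 1660/290 = 6.72414
NF = 10 log₁₀(6.72414) = 8.28 dB

8.28 dB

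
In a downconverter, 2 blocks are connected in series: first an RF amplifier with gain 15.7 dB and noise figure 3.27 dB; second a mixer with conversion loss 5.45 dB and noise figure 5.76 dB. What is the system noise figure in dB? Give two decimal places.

3.42 dB

Convert to linear (a loss of L dB is a gain of −L dB): F_i = 10^(NF_i/10), G_i = 10^(G_i,dB/10)
  Stage 1: F_1 = 10^(3.27/10) = 2.123, G_1 = 10^(15.7/10) = 37.15
  Stage 2: F_2 = 10^(5.76/10) = 3.767, G_2 = 10^(−5.45/10) = 0.2851
Friis cascade:
  F = 2.123 + (3.767 − 1)/37.15 = 2.198
NF = 10 log₁₀(2.198) = 3.42 dB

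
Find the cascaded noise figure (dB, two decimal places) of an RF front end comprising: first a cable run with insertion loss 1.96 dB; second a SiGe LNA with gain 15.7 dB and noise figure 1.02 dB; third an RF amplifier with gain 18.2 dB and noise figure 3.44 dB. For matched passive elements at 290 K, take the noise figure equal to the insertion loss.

3.09 dB

Convert to linear (a loss of L dB is a gain of −L dB): F_i = 10^(NF_i/10), G_i = 10^(G_i,dB/10)
  Stage 1: F_1 = 10^(1.96/10) = 1.570, G_1 = 10^(−1.96/10) = 0.6368
  Stage 2: F_2 = 10^(1.02/10) = 1.265, G_2 = 10^(15.7/10) = 37.15
  Stage 3: F_3 = 10^(3.44/10) = 2.208, G_3 = 10^(18.2/10) = 66.07
Friis cascade:
  F = 1.570 + (1.265 − 1)/0.6368 + (2.208 − 1)/23.66 = 2.037
NF = 10 log₁₀(2.037) = 3.09 dB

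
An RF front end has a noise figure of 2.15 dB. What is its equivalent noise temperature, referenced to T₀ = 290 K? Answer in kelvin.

F = 10^(2.15/10) = 1.64059
T_e = (F − 1)·T₀ = (1.64059 − 1) × 290 = 186 K

186 K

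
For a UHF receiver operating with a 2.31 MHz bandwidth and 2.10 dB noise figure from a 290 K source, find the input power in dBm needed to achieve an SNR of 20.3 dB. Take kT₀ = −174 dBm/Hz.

Sensitivity = −174 + 10 log₁₀(B) + NF + SNR_min
= −174 + 63.64 + 2.10 + 20.3
= −87.96 dBm → −88.0 dBm

−88.0 dBm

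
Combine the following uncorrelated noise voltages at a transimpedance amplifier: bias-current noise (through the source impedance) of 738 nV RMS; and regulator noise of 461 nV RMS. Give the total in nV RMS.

870 nV

Uncorrelated sources add in power (mean-square): V_tot = √(ΣV_i²)
V_tot = √[(7.38×10⁻⁷)² + (4.61×10⁻⁷)²] = 8.70×10⁻⁷ V = 870 nV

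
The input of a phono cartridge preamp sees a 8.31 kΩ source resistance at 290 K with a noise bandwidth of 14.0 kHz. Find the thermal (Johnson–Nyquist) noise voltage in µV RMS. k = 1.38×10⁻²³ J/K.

1.36 µV

V_n = √(4kTRB)
4kTRB = 4 × 1.38×10⁻²³ × 290 × 8.31×10³ × 1.40×10⁴ = 1.86×10⁻¹² V²
V_n = √(1.86×10⁻¹²) = 1.36×10⁻⁶ V = 1.36 µV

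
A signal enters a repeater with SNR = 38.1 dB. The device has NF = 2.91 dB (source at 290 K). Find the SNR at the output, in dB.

By definition F = SNR_in/SNR_out, so in dB: SNR_out = SNR_in − NF
SNR_out = 38.1 − 2.91 = 35.19 dB

35.19 dB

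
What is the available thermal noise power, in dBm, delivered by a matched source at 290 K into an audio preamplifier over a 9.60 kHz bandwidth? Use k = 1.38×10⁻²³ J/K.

P_n = kTB = 1.38×10⁻²³ × 290 × 9.60×10³ = 3.84×10⁻¹⁷ W
In dBm: 10 log₁₀(3.84×10⁻¹⁷ / 10⁻³) = −134.2 dBm

−134.2 dBm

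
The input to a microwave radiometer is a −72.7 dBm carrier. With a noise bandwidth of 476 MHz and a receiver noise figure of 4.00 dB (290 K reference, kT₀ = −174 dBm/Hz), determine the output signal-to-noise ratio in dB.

Noise floor: N = −174 + 10 log₁₀(B) + NF
10 log₁₀(4.76×10⁸) = 86.78 dB
N = −174 + 86.78 + 4.00 = −83.22 dBm
SNR = P_sig − N = −72.7 − (−83.22) = 10.52 dB → 10.5 dB

10.5 dB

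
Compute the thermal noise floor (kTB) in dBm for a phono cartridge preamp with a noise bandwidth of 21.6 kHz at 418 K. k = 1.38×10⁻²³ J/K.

−129.0 dBm

P_n = kTB = 1.38×10⁻²³ × 418 × 2.16×10⁴ = 1.25×10⁻¹⁶ W
In dBm: 10 log₁₀(1.25×10⁻¹⁶ / 10⁻³) = −129.0 dBm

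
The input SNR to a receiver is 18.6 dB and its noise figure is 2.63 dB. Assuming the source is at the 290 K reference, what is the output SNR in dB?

15.97 dB

By definition F = SNR_in/SNR_out, so in dB: SNR_out = SNR_in − NF
SNR_out = 18.6 − 2.63 = 15.97 dB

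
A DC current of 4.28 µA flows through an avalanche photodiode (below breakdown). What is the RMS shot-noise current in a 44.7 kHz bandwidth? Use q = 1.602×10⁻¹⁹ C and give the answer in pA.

I_n = √(2qI·B)
2qI·B = 2 × 1.602×10⁻¹⁹ × 4.28×10⁻⁶ × 4.47×10⁴ = 6.13×10⁻²⁰ A²
I_n = √(6.13×10⁻²⁰) = 2.48×10⁻¹⁰ A = 248 pA

248 pA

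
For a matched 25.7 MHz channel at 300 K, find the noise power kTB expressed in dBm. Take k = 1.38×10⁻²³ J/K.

−99.7 dBm

P_n = kTB = 1.38×10⁻²³ × 300 × 2.57×10⁷ = 1.06×10⁻¹³ W
In dBm: 10 log₁₀(1.06×10⁻¹³ / 10⁻³) = −99.7 dBm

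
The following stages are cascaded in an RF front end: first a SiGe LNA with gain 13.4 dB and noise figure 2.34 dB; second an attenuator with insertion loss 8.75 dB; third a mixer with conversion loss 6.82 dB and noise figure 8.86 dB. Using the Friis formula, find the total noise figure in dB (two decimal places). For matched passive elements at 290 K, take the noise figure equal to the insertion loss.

Convert to linear (a loss of L dB is a gain of −L dB): F_i = 10^(NF_i/10), G_i = 10^(G_i,dB/10)
  Stage 1: F_1 = 10^(2.34/10) = 1.714, G_1 = 10^(13.4/10) = 21.88
  Stage 2: F_2 = 10^(8.75/10) = 7.499, G_2 = 10^(−8.75/10) = 0.1334
  Stage 3: F_3 = 10^(8.86/10) = 7.691, G_3 = 10^(−6.82/10) = 0.2080
Friis cascade:
  F = 1.714 + (7.499 − 1)/21.88 + (7.691 − 1)/2.917 = 4.305
NF = 10 log₁₀(4.305) = 6.34 dB

6.34 dB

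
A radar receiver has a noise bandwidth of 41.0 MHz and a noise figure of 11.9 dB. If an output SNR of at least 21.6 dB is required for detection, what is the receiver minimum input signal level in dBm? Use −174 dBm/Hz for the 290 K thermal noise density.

−64.4 dBm

Sensitivity = −174 + 10 log₁₀(B) + NF + SNR_min
= −174 + 76.13 + 11.9 + 21.6
= −64.37 dBm → −64.4 dBm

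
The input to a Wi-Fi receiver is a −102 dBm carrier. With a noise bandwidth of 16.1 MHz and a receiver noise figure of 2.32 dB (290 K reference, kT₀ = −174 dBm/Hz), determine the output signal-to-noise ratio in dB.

−2.4 dB

Noise floor: N = −174 + 10 log₁₀(B) + NF
10 log₁₀(1.61×10⁷) = 72.07 dB
N = −174 + 72.07 + 2.32 = −99.61 dBm
SNR = P_sig − N = −102 − (−99.61) = −2.39 dB → −2.4 dB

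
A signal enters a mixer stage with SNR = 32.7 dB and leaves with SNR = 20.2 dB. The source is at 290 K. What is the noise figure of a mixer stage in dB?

12.5 dB

NF (dB) = SNR_in(dB) − SNR_out(dB) when the source is at T₀
NF = 32.7 − 20.2 = 12.5 dB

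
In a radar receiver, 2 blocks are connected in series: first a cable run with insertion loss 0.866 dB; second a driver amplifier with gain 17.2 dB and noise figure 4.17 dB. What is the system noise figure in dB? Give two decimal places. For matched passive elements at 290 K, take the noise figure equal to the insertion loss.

Convert to linear (a loss of L dB is a gain of −L dB): F_i = 10^(NF_i/10), G_i = 10^(G_i,dB/10)
  Stage 1: F_1 = 10^(0.866/10) = 1.221, G_1 = 10^(−0.866/10) = 0.8192
  Stage 2: F_2 = 10^(4.17/10) = 2.612, G_2 = 10^(17.2/10) = 52.48
Friis cascade:
  F = 1.221 + (2.612 − 1)/0.8192 = 3.189
NF = 10 log₁₀(3.189) = 5.04 dB

5.04 dB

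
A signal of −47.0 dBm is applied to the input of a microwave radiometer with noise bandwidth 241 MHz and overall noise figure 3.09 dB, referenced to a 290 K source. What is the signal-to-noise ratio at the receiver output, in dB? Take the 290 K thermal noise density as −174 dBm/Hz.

Noise floor: N = −174 + 10 log₁₀(B) + NF
10 log₁₀(2.41×10⁸) = 83.82 dB
N = −174 + 83.82 + 3.09 = −87.09 dBm
SNR = P_sig − N = −47.0 − (−87.09) = 40.09 dB → 40.1 dB

40.1 dB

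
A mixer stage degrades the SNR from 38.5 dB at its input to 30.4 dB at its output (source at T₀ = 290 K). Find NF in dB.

8.1 dB

NF (dB) = SNR_in(dB) − SNR_out(dB) when the source is at T₀
NF = 38.5 − 30.4 = 8.1 dB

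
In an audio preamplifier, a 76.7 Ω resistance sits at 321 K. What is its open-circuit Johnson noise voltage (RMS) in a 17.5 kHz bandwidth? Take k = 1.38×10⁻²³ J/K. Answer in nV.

V_n = √(4kTRB)
4kTRB = 4 × 1.38×10⁻²³ × 321 × 7.67×10¹ × 1.75×10⁴ = 2.38×10⁻¹⁴ V²
V_n = √(2.38×10⁻¹⁴) = 1.54×10⁻⁷ V = 154 nV

154 nV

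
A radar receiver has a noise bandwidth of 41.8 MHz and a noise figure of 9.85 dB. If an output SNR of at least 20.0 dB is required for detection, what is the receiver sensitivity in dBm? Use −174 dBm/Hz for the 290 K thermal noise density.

−67.9 dBm

Sensitivity = −174 + 10 log₁₀(B) + NF + SNR_min
= −174 + 76.21 + 9.85 + 20.0
= −67.94 dBm → −67.9 dBm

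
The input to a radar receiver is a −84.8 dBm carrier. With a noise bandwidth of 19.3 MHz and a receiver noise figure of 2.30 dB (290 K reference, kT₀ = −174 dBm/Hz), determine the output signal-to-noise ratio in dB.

Noise floor: N = −174 + 10 log₁₀(B) + NF
10 log₁₀(1.93×10⁷) = 72.86 dB
N = −174 + 72.86 + 2.30 = −98.84 dBm
SNR = P_sig − N = −84.8 − (−98.84) = 14.04 dB → 14.0 dB

14.0 dB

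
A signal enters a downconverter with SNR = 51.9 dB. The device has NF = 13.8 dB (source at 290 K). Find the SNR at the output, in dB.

By definition F = SNR_in/SNR_out, so in dB: SNR_out = SNR_in − NF
SNR_out = 51.9 − 13.8 = 38.1 dB

38.1 dB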